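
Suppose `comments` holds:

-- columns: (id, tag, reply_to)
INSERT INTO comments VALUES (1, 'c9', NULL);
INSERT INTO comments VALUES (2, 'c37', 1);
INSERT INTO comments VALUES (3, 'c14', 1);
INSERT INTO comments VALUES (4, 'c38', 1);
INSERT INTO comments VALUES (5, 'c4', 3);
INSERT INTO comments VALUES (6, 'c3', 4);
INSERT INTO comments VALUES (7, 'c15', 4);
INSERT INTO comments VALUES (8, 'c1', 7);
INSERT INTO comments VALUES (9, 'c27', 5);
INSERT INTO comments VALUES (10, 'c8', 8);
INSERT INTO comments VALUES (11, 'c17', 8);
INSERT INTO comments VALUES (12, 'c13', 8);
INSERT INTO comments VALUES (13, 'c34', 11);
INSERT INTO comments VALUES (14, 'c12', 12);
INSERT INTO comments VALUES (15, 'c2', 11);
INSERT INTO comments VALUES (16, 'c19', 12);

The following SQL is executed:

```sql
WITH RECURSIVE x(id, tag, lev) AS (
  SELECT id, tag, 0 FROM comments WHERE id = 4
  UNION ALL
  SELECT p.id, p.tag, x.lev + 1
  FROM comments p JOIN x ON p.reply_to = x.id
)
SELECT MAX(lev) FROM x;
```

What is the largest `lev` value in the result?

4

Base: id=4 (c38) at lev 0.
Iteration 1: rows with reply_to in {4} -> c3 (id 6, lev 1), c15 (id 7, lev 1).
Iteration 2: rows with reply_to in {6,7} -> c1 (id 8, lev 2).
Iteration 3: rows with reply_to in {8} -> c8 (id 10, lev 3), c17 (id 11, lev 3), c13 (id 12, lev 3).
Iteration 4: rows with reply_to in {10,11,12} -> c34 (id 13, lev 4), c12 (id 14, lev 4), c2 (id 15, lev 4), c19 (id 16, lev 4).
Iteration 5: no rows with reply_to in {13,14,15,16}; recursion stops.
lev values: 0, 1, 1, 2, 3, 3, 3, 4, 4, 4, 4; the maximum is 4.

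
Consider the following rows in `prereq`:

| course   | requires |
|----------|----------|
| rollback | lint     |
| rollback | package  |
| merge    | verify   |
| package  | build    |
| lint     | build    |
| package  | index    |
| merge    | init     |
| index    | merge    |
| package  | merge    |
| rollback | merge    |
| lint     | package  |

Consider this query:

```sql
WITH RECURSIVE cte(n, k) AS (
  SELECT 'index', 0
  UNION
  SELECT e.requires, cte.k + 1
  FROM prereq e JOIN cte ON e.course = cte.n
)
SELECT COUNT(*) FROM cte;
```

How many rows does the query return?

Base: (index, k=0).
Iteration 1: edges from {index} -> (merge, k=1).
Iteration 2: edges from {merge} -> (init, k=2), (verify, k=2).
Iteration 3: no outgoing edges from {init,verify}; recursion stops.
Total rows emitted: 4.

4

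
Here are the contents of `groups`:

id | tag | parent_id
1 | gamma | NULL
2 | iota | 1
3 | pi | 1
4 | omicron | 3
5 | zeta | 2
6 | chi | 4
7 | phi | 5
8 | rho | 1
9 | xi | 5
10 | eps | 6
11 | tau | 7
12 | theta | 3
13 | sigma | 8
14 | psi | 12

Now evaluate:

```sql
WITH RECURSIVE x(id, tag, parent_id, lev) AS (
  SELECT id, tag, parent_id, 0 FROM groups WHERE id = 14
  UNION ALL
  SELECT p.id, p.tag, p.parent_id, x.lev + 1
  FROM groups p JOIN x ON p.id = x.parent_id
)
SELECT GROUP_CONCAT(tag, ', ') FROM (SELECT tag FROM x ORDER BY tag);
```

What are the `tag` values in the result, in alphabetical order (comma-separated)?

gamma, pi, psi, theta

Base: id=14 (psi), parent_id=12, lev 0.
Iteration 1: join on id=12 -> theta (id 12, parent_id=3, lev 1).
Iteration 2: join on id=3 -> pi (id 3, parent_id=1, lev 2).
Iteration 3: join on id=1 -> gamma (id 1, parent_id=NULL, lev 3).
Iteration 4: parent_id is NULL; no match; recursion stops.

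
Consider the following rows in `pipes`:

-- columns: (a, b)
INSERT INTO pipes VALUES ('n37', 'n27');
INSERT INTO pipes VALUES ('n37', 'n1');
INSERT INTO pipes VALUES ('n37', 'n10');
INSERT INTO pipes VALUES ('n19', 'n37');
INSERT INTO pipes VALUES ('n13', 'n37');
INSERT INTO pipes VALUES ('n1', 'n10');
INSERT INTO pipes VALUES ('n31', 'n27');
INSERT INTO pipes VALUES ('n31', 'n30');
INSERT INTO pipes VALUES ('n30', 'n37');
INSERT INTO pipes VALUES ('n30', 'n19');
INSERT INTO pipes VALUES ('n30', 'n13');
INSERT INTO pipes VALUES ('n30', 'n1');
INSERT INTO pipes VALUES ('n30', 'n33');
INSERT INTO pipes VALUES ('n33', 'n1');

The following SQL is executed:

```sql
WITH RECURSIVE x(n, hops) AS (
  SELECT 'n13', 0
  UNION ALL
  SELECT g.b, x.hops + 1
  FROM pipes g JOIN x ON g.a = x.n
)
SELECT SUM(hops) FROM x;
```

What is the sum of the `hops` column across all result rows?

Base: (n13, hops=0).
Iteration 1: edges from {n13} -> (n37, hops=1).
Iteration 2: edges from {n37} -> (n1, hops=2), (n10, hops=2), (n27, hops=2).
Iteration 3: edges from {n1,n10,n27} -> (n10, hops=3).
Iteration 4: no outgoing edges from {n10}; recursion stops.
SUM(hops) = 0 + 1 + 2 + 2 + 2 + 3 = 10.

10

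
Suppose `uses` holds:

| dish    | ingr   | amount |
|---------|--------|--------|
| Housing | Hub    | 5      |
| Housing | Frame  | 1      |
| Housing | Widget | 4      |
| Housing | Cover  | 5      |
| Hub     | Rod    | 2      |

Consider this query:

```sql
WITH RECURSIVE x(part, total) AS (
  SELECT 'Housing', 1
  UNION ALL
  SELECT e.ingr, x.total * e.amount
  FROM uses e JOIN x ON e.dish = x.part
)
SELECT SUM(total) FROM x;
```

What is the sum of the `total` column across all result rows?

26

Base: (Housing, total=1).
Iteration 1: components of {Housing} -> Cover = 1*5 = 5, Frame = 1*1 = 1, Hub = 1*5 = 5, Widget = 1*4 = 4.
Iteration 2: components of {Cover,Frame,Hub,Widget} -> Rod = 5*2 = 10.
Iteration 3: no further components; recursion stops.
SUM(total) = 1 + 5 + 1 + 4 + 5 + 10 = 26.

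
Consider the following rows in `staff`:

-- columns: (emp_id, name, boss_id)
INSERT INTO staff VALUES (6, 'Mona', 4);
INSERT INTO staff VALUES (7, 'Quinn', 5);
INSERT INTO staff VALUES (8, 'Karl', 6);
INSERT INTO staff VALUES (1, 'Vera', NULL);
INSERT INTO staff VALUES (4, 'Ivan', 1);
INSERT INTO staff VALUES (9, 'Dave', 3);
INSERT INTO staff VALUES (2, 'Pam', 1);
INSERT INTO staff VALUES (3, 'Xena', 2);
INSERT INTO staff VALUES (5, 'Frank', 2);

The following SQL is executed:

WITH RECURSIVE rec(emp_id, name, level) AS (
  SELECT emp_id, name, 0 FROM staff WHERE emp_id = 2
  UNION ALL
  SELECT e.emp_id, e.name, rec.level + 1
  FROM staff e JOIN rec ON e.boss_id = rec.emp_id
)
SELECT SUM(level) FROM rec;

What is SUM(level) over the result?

6

Base: emp_id=2 (Pam) at level 0.
Iteration 1: rows with boss_id in {2} -> Xena (id 3, level 1), Frank (id 5, level 1).
Iteration 2: rows with boss_id in {3,5} -> Quinn (id 7, level 2), Dave (id 9, level 2).
Iteration 3: no rows with boss_id in {7,9}; recursion stops.
SUM(level) = 0 + 1 + 1 + 2 + 2 = 6.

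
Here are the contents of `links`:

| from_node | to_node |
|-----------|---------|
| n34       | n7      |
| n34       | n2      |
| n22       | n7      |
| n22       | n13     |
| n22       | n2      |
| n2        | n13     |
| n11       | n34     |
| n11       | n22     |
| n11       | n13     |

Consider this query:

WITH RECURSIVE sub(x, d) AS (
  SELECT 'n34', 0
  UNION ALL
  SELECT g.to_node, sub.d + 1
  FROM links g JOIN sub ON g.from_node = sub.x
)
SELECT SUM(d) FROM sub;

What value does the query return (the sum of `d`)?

4

Base: (n34, d=0).
Iteration 1: edges from {n34} -> (n2, d=1), (n7, d=1).
Iteration 2: edges from {n2,n7} -> (n13, d=2).
Iteration 3: no outgoing edges from {n13}; recursion stops.
SUM(d) = 0 + 1 + 1 + 2 = 4.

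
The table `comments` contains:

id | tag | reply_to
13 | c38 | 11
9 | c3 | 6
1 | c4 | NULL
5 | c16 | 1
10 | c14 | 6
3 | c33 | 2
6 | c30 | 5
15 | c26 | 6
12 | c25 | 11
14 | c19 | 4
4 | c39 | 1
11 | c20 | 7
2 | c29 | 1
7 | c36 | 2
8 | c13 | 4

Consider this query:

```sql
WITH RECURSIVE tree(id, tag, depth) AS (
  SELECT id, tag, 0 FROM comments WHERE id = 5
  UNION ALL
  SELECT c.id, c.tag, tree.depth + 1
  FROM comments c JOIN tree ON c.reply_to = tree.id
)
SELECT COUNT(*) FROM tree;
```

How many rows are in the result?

5

Base: id=5 (c16) at depth 0.
Iteration 1: rows with reply_to in {5} -> c30 (id 6, depth 1).
Iteration 2: rows with reply_to in {6} -> c3 (id 9, depth 2), c14 (id 10, depth 2), c26 (id 15, depth 2).
Iteration 3: no rows with reply_to in {9,10,15}; recursion stops.
Total rows emitted: 5.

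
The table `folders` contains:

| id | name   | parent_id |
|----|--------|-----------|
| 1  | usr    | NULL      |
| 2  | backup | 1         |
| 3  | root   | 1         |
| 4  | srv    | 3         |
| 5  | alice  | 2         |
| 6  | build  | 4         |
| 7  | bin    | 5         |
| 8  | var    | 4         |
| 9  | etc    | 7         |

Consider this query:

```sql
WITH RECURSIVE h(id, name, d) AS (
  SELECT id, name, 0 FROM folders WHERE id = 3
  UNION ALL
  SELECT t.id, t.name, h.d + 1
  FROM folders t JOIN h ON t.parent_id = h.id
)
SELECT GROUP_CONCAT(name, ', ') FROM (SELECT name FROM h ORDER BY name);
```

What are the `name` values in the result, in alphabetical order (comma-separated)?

build, root, srv, var

Base: id=3 (root) at d 0.
Iteration 1: rows with parent_id in {3} -> srv (id 4, d 1).
Iteration 2: rows with parent_id in {4} -> build (id 6, d 2), var (id 8, d 2).
Iteration 3: no rows with parent_id in {6,8}; recursion stops.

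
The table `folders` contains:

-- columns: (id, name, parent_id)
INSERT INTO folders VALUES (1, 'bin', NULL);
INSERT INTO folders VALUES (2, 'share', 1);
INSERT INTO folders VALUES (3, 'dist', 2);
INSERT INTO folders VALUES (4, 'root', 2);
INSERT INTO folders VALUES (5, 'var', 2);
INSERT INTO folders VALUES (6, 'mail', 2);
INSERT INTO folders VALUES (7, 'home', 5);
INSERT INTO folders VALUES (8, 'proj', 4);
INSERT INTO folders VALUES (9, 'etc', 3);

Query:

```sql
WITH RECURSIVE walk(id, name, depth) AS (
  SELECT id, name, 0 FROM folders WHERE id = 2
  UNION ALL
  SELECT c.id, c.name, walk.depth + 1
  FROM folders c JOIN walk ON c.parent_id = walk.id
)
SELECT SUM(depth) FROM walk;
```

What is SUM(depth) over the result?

10

Base: id=2 (share) at depth 0.
Iteration 1: rows with parent_id in {2} -> dist (id 3, depth 1), root (id 4, depth 1), var (id 5, depth 1), mail (id 6, depth 1).
Iteration 2: rows with parent_id in {3,4,5,6} -> home (id 7, depth 2), proj (id 8, depth 2), etc (id 9, depth 2).
Iteration 3: no rows with parent_id in {7,8,9}; recursion stops.
SUM(depth) = 0 + 1 + 1 + 1 + 1 + 2 + 2 + 2 = 10.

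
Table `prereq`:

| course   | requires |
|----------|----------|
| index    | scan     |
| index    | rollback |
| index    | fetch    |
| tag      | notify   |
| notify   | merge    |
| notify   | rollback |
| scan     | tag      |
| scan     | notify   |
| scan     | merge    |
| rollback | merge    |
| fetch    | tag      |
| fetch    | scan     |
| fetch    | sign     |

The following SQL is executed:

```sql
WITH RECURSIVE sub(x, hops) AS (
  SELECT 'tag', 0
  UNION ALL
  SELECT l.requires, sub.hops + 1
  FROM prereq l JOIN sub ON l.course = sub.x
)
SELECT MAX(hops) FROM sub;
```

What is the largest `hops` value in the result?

Base: (tag, hops=0).
Iteration 1: edges from {tag} -> (notify, hops=1).
Iteration 2: edges from {notify} -> (merge, hops=2), (rollback, hops=2).
Iteration 3: edges from {merge,rollback} -> (merge, hops=3).
Iteration 4: no outgoing edges from {merge}; recursion stops.
hops values: 0, 1, 2, 2, 3; the maximum is 3.

3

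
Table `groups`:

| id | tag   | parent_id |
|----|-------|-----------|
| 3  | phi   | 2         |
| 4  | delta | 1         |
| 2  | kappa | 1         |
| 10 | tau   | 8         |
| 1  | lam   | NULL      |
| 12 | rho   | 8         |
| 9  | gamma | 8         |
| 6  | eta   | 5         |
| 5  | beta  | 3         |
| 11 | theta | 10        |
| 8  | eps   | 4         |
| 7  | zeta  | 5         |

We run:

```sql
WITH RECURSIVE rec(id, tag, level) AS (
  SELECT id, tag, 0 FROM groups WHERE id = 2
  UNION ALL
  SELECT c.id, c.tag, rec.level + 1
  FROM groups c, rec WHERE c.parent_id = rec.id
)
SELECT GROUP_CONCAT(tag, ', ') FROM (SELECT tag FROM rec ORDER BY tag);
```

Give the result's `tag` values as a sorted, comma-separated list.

Base: id=2 (kappa) at level 0.
Iteration 1: rows with parent_id in {2} -> phi (id 3, level 1).
Iteration 2: rows with parent_id in {3} -> beta (id 5, level 2).
Iteration 3: rows with parent_id in {5} -> eta (id 6, level 3), zeta (id 7, level 3).
Iteration 4: no rows with parent_id in {6,7}; recursion stops.

beta, eta, kappa, phi, zeta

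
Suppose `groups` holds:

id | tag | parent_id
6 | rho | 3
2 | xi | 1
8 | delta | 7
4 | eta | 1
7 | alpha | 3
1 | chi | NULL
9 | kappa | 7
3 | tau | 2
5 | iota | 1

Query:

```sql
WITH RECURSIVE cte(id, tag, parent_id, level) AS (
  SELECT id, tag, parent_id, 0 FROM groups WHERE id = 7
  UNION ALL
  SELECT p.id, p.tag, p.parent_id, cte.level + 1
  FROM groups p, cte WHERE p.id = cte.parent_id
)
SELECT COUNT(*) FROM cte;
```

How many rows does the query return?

Base: id=7 (alpha), parent_id=3, level 0.
Iteration 1: join on id=3 -> tau (id 3, parent_id=2, level 1).
Iteration 2: join on id=2 -> xi (id 2, parent_id=1, level 2).
Iteration 3: join on id=1 -> chi (id 1, parent_id=NULL, level 3).
Iteration 4: parent_id is NULL; no match; recursion stops.
Total rows emitted: 4.

4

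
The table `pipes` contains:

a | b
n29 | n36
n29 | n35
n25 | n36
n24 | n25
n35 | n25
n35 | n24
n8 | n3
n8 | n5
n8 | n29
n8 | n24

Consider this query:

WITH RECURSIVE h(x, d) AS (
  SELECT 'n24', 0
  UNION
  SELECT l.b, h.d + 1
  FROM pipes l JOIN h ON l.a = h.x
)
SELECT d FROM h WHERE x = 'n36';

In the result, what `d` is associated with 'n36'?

2

Base: (n24, d=0).
Iteration 1: edges from {n24} -> (n25, d=1).
Iteration 2: edges from {n25} -> (n36, d=2).
Iteration 3: no outgoing edges from {n36}; recursion stops.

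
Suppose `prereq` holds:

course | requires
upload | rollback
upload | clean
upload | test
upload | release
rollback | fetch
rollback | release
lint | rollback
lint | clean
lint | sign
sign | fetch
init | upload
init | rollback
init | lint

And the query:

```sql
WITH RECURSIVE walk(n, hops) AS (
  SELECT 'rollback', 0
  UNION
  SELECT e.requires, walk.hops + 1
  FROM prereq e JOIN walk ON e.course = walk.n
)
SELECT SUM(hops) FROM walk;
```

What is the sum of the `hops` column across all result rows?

Base: (rollback, hops=0).
Iteration 1: edges from {rollback} -> (fetch, hops=1), (release, hops=1).
Iteration 2: no outgoing edges from {fetch,release}; recursion stops.
SUM(hops) = 0 + 1 + 1 = 2.

2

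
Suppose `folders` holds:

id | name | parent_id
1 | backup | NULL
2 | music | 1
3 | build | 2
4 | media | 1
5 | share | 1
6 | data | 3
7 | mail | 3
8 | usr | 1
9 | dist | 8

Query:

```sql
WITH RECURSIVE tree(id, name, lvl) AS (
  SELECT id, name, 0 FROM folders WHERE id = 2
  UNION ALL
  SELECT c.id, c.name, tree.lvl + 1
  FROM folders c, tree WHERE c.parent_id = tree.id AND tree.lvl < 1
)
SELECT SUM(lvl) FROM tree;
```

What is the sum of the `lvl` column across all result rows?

Base: id=2 (music) at lvl 0.
Iteration 1: rows with parent_id in {2} -> build (id 3, lvl 1).
Iteration 2: lvl < 1 fails for all current rows; recursion stops.
SUM(lvl) = 0 + 1 = 1.

1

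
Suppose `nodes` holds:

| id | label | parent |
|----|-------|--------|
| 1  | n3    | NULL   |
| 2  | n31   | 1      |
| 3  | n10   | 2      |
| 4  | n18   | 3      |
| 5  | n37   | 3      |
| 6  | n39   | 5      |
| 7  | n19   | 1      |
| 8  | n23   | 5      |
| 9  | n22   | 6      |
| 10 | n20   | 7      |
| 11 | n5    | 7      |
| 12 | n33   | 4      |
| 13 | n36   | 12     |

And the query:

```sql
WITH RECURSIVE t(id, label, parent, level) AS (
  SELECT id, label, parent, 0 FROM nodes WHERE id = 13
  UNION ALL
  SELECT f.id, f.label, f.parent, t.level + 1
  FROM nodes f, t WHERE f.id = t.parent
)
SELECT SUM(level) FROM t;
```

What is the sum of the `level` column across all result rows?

15

Base: id=13 (n36), parent=12, level 0.
Iteration 1: join on id=12 -> n33 (id 12, parent=4, level 1).
Iteration 2: join on id=4 -> n18 (id 4, parent=3, level 2).
Iteration 3: join on id=3 -> n10 (id 3, parent=2, level 3).
Iteration 4: join on id=2 -> n31 (id 2, parent=1, level 4).
Iteration 5: join on id=1 -> n3 (id 1, parent=NULL, level 5).
Iteration 6: parent is NULL; no match; recursion stops.
SUM(level) = 0 + 1 + 2 + 3 + 4 + 5 = 15.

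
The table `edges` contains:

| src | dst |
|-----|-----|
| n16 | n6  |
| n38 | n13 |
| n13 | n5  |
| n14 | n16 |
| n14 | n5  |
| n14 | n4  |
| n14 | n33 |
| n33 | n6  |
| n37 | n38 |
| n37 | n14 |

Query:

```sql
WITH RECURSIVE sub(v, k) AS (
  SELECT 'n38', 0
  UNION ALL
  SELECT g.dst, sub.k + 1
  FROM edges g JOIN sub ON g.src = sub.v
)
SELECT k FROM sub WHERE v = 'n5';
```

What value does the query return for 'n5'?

Base: (n38, k=0).
Iteration 1: edges from {n38} -> (n13, k=1).
Iteration 2: edges from {n13} -> (n5, k=2).
Iteration 3: no outgoing edges from {n5}; recursion stops.

2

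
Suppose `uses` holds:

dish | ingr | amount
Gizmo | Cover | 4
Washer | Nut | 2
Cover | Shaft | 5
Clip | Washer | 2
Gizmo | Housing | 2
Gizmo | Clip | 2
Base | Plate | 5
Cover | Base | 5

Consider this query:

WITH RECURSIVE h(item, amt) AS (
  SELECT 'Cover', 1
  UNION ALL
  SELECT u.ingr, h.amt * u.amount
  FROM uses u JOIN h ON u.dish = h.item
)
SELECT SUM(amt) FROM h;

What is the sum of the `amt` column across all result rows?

Base: (Cover, amt=1).
Iteration 1: components of {Cover} -> Base = 1*5 = 5, Shaft = 1*5 = 5.
Iteration 2: components of {Base,Shaft} -> Plate = 5*5 = 25.
Iteration 3: no further components; recursion stops.
SUM(amt) = 1 + 5 + 5 + 25 = 36.

36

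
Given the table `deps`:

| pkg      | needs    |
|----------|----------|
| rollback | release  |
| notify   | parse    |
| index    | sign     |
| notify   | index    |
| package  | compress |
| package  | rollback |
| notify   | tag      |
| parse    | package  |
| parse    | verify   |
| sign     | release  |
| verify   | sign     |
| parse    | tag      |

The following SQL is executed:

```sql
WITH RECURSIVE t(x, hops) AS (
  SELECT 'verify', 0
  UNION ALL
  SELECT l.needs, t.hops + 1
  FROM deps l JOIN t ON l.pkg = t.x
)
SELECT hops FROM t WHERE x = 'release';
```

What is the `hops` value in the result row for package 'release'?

Base: (verify, hops=0).
Iteration 1: edges from {verify} -> (sign, hops=1).
Iteration 2: edges from {sign} -> (release, hops=2).
Iteration 3: no outgoing edges from {release}; recursion stops.

2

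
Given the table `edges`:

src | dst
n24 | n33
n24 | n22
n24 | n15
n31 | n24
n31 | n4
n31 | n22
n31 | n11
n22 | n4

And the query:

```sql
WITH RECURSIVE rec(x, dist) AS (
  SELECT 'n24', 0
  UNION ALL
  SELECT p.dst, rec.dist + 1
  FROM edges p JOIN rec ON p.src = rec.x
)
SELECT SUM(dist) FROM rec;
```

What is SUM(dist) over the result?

5

Base: (n24, dist=0).
Iteration 1: edges from {n24} -> (n15, dist=1), (n22, dist=1), (n33, dist=1).
Iteration 2: edges from {n15,n22,n33} -> (n4, dist=2).
Iteration 3: no outgoing edges from {n4}; recursion stops.
SUM(dist) = 0 + 1 + 1 + 1 + 2 = 5.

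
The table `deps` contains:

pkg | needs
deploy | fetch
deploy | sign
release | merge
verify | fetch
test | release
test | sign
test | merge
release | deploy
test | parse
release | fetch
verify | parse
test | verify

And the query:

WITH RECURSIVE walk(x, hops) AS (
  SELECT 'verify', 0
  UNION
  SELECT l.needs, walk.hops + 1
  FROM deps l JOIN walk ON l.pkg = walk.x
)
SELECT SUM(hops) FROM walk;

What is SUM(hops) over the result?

2

Base: (verify, hops=0).
Iteration 1: edges from {verify} -> (fetch, hops=1), (parse, hops=1).
Iteration 2: no outgoing edges from {fetch,parse}; recursion stops.
SUM(hops) = 0 + 1 + 1 = 2.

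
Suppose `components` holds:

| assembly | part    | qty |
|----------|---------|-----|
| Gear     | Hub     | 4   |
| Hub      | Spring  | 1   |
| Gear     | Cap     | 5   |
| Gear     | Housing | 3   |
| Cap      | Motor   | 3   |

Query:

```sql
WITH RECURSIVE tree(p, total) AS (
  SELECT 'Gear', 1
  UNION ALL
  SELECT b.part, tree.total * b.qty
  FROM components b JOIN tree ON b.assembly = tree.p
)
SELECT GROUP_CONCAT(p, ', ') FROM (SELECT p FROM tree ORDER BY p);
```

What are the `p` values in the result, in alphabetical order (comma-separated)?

Base: (Gear, total=1).
Iteration 1: components of {Gear} -> Cap = 1*5 = 5, Housing = 1*3 = 3, Hub = 1*4 = 4.
Iteration 2: components of {Cap,Housing,Hub} -> Motor = 5*3 = 15, Spring = 4*1 = 4.
Iteration 3: no further components; recursion stops.

Cap, Gear, Housing, Hub, Motor, Spring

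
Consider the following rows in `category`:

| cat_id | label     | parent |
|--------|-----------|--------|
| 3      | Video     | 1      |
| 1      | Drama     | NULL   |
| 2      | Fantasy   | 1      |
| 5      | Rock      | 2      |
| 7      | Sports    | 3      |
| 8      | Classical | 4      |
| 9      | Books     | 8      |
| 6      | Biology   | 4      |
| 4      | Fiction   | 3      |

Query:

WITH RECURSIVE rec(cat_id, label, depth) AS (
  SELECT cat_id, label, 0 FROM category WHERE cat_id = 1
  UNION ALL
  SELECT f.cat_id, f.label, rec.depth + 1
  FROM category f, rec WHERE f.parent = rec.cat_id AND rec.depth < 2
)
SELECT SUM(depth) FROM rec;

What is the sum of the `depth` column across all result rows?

8

Base: cat_id=1 (Drama) at depth 0.
Iteration 1: rows with parent in {1} -> Fantasy (id 2, depth 1), Video (id 3, depth 1).
Iteration 2: rows with parent in {2,3} -> Fiction (id 4, depth 2), Rock (id 5, depth 2), Sports (id 7, depth 2).
Iteration 3: depth < 2 fails for all current rows; recursion stops.
SUM(depth) = 0 + 1 + 1 + 2 + 2 + 2 = 8.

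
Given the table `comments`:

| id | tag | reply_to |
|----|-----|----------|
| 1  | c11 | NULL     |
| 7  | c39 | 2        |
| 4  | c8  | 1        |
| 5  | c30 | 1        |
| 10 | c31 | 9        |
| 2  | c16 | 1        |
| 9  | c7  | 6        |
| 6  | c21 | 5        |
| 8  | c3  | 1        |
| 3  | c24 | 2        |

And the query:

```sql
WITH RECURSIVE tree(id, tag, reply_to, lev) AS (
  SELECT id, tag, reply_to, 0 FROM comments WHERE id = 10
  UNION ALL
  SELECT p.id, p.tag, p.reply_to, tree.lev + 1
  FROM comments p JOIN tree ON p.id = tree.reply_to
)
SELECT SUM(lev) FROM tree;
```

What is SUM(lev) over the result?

10

Base: id=10 (c31), reply_to=9, lev 0.
Iteration 1: join on id=9 -> c7 (id 9, reply_to=6, lev 1).
Iteration 2: join on id=6 -> c21 (id 6, reply_to=5, lev 2).
Iteration 3: join on id=5 -> c30 (id 5, reply_to=1, lev 3).
Iteration 4: join on id=1 -> c11 (id 1, reply_to=NULL, lev 4).
Iteration 5: reply_to is NULL; no match; recursion stops.
SUM(lev) = 0 + 1 + 2 + 3 + 4 = 10.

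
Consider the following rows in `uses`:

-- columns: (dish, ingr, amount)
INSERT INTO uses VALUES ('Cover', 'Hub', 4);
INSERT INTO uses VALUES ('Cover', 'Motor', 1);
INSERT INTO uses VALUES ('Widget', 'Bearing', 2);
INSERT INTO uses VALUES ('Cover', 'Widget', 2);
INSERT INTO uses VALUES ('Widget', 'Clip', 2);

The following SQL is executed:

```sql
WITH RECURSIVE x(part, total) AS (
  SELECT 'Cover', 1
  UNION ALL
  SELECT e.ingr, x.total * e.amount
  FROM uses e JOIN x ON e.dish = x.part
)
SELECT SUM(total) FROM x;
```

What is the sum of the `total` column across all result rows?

Base: (Cover, total=1).
Iteration 1: components of {Cover} -> Hub = 1*4 = 4, Motor = 1*1 = 1, Widget = 1*2 = 2.
Iteration 2: components of {Hub,Motor,Widget} -> Bearing = 2*2 = 4, Clip = 2*2 = 4.
Iteration 3: no further components; recursion stops.
SUM(total) = 1 + 2 + 4 + 1 + 4 + 4 = 16.

16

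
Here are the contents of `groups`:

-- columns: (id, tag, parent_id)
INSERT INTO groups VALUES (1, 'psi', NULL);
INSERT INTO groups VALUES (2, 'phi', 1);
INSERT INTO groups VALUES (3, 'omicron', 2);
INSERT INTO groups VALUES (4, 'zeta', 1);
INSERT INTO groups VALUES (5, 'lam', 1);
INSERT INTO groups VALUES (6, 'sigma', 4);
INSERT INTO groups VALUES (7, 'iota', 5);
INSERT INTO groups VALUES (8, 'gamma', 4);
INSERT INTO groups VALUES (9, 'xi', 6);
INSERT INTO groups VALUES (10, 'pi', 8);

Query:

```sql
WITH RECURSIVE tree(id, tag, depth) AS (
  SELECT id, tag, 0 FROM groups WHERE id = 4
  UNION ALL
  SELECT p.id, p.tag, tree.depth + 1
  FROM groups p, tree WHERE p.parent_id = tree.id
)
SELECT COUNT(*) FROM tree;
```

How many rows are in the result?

Base: id=4 (zeta) at depth 0.
Iteration 1: rows with parent_id in {4} -> sigma (id 6, depth 1), gamma (id 8, depth 1).
Iteration 2: rows with parent_id in {6,8} -> xi (id 9, depth 2), pi (id 10, depth 2).
Iteration 3: no rows with parent_id in {9,10}; recursion stops.
Total rows emitted: 5.

5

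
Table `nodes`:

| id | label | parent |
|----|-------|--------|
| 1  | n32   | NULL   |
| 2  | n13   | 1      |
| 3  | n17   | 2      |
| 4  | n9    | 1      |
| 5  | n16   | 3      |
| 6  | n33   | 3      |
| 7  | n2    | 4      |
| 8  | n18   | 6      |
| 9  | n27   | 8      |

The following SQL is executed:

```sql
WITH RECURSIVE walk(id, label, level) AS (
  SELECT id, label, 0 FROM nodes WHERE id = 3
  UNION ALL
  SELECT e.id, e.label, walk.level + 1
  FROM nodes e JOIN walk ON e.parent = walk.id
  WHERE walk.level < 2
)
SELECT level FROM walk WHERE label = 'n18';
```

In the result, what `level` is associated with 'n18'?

2

Base: id=3 (n17) at level 0.
Iteration 1: rows with parent in {3} -> n16 (id 5, level 1), n33 (id 6, level 1).
Iteration 2: rows with parent in {5,6} -> n18 (id 8, level 2).
Iteration 3: level < 2 fails for all current rows; recursion stops.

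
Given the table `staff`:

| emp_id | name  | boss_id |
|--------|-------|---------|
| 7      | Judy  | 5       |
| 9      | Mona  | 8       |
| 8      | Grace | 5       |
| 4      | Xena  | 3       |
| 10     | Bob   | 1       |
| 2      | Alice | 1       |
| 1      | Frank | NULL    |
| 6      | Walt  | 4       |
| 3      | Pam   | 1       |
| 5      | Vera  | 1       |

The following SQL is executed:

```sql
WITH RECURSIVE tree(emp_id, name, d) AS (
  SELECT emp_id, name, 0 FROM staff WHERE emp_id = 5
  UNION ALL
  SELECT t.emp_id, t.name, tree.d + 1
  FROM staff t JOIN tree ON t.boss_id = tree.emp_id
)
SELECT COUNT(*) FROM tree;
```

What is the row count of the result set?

4

Base: emp_id=5 (Vera) at d 0.
Iteration 1: rows with boss_id in {5} -> Judy (id 7, d 1), Grace (id 8, d 1).
Iteration 2: rows with boss_id in {7,8} -> Mona (id 9, d 2).
Iteration 3: no rows with boss_id in {9}; recursion stops.
Total rows emitted: 4.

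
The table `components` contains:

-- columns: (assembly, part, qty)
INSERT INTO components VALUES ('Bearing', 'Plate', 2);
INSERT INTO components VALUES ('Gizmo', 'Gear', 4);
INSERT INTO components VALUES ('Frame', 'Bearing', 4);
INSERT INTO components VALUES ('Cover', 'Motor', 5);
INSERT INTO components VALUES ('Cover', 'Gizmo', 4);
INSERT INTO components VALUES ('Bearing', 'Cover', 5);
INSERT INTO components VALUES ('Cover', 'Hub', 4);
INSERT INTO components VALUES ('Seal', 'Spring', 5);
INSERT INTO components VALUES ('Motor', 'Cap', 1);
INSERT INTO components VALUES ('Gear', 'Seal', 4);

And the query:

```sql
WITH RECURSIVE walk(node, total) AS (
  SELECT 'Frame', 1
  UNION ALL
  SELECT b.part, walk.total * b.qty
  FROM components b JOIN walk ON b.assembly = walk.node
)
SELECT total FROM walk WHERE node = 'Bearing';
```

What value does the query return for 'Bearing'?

4

Base: (Frame, total=1).
Iteration 1: components of {Frame} -> Bearing = 1*4 = 4.
Iteration 2: components of {Bearing} -> Cover = 4*5 = 20, Plate = 4*2 = 8.
Iteration 3: components of {Cover,Plate} -> Gizmo = 20*4 = 80, Hub = 20*4 = 80, Motor = 20*5 = 100.
Iteration 4: components of {Gizmo,Hub,Motor} -> Cap = 100*1 = 100, Gear = 80*4 = 320.
Iteration 5: components of {Cap,Gear} -> Seal = 320*4 = 1280.
Iteration 6: components of {Seal} -> Spring = 1280*5 = 6400.
Iteration 7: no further components; recursion stops.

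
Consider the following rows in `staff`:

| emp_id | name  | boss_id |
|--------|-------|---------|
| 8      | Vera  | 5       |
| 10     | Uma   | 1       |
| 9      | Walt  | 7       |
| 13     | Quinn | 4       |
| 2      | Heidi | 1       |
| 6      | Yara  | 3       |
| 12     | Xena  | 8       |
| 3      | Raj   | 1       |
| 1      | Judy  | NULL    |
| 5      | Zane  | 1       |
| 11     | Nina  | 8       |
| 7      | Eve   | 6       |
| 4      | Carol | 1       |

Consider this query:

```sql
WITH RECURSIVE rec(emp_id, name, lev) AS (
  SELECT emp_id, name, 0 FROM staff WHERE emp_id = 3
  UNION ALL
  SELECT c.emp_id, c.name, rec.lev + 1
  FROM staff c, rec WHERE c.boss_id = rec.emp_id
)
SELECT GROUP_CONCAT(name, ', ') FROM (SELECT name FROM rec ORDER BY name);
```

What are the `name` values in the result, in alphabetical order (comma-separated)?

Base: emp_id=3 (Raj) at lev 0.
Iteration 1: rows with boss_id in {3} -> Yara (id 6, lev 1).
Iteration 2: rows with boss_id in {6} -> Eve (id 7, lev 2).
Iteration 3: rows with boss_id in {7} -> Walt (id 9, lev 3).
Iteration 4: no rows with boss_id in {9}; recursion stops.

Eve, Raj, Walt, Yara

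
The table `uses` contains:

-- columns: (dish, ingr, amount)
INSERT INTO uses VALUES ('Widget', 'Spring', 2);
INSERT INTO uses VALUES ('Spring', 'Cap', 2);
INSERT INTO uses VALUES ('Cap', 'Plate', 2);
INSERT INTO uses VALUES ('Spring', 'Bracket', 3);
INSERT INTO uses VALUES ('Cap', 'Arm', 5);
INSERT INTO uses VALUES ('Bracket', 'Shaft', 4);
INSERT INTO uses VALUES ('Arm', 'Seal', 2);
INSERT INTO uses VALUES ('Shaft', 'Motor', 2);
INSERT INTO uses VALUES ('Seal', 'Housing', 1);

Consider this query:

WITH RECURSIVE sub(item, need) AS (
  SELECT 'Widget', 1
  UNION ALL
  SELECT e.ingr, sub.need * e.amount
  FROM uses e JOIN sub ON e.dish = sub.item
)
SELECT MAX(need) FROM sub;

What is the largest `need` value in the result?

48

Base: (Widget, need=1).
Iteration 1: components of {Widget} -> Spring = 1*2 = 2.
Iteration 2: components of {Spring} -> Bracket = 2*3 = 6, Cap = 2*2 = 4.
Iteration 3: components of {Bracket,Cap} -> Arm = 4*5 = 20, Plate = 4*2 = 8, Shaft = 6*4 = 24.
Iteration 4: components of {Arm,Plate,Shaft} -> Motor = 24*2 = 48, Seal = 20*2 = 40.
Iteration 5: components of {Motor,Seal} -> Housing = 40*1 = 40.
Iteration 6: no further components; recursion stops.
need values: 1, 2, 4, 6, 8, 20, 24, 40, 48, 40; the maximum is 48.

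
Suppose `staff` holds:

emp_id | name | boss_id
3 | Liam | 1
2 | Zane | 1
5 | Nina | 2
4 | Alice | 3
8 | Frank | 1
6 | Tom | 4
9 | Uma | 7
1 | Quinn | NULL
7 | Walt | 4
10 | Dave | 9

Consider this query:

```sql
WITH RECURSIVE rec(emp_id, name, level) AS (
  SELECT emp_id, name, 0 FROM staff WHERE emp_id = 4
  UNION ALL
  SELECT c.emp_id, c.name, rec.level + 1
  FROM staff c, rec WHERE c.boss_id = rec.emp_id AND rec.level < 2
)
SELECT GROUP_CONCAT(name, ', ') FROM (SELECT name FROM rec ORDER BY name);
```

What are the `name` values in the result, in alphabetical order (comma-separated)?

Alice, Tom, Uma, Walt

Base: emp_id=4 (Alice) at level 0.
Iteration 1: rows with boss_id in {4} -> Tom (id 6, level 1), Walt (id 7, level 1).
Iteration 2: rows with boss_id in {6,7} -> Uma (id 9, level 2).
Iteration 3: level < 2 fails for all current rows; recursion stops.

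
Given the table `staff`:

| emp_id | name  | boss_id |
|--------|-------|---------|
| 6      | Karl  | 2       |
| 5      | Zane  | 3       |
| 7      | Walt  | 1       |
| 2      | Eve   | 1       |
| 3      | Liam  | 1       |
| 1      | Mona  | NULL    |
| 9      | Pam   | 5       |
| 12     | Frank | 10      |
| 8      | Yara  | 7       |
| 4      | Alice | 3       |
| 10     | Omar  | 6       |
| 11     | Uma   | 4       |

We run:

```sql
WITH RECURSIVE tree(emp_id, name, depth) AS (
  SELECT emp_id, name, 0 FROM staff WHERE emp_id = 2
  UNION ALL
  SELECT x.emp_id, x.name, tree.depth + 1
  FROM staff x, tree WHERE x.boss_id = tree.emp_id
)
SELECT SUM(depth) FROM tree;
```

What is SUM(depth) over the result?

Base: emp_id=2 (Eve) at depth 0.
Iteration 1: rows with boss_id in {2} -> Karl (id 6, depth 1).
Iteration 2: rows with boss_id in {6} -> Omar (id 10, depth 2).
Iteration 3: rows with boss_id in {10} -> Frank (id 12, depth 3).
Iteration 4: no rows with boss_id in {12}; recursion stops.
SUM(depth) = 0 + 1 + 2 + 3 = 6.

6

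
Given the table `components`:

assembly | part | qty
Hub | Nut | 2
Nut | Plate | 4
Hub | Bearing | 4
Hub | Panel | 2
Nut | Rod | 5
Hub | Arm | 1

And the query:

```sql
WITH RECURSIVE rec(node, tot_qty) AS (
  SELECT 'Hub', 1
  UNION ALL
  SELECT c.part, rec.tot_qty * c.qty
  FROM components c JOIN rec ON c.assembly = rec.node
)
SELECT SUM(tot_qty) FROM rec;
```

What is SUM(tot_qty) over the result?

28

Base: (Hub, tot_qty=1).
Iteration 1: components of {Hub} -> Arm = 1*1 = 1, Bearing = 1*4 = 4, Nut = 1*2 = 2, Panel = 1*2 = 2.
Iteration 2: components of {Arm,Bearing,Nut,Panel} -> Plate = 2*4 = 8, Rod = 2*5 = 10.
Iteration 3: no further components; recursion stops.
SUM(tot_qty) = 1 + 1 + 4 + 2 + 2 + 8 + 10 = 28.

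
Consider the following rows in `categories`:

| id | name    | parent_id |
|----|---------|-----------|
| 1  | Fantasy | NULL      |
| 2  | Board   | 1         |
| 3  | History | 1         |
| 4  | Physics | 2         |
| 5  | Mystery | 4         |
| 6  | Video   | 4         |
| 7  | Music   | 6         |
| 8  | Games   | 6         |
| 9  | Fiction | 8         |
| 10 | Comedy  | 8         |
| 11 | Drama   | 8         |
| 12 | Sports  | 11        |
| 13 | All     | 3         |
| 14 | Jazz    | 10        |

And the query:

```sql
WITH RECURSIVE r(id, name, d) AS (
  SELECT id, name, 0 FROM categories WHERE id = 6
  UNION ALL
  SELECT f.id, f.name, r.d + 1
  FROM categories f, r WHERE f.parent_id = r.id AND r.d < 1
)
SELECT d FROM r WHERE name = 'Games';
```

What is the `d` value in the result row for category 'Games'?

1

Base: id=6 (Video) at d 0.
Iteration 1: rows with parent_id in {6} -> Music (id 7, d 1), Games (id 8, d 1).
Iteration 2: d < 1 fails for all current rows; recursion stops.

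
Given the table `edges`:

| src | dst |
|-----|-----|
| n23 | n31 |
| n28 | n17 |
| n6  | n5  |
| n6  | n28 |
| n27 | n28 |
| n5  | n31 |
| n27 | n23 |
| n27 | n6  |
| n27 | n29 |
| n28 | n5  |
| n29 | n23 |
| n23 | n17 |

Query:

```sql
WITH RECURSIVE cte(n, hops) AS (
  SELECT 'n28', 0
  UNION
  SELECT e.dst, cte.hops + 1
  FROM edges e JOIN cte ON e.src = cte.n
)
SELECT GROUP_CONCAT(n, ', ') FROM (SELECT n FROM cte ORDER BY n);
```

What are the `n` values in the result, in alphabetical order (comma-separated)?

Base: (n28, hops=0).
Iteration 1: edges from {n28} -> (n17, hops=1), (n5, hops=1).
Iteration 2: edges from {n17,n5} -> (n31, hops=2).
Iteration 3: no outgoing edges from {n31}; recursion stops.

n17, n28, n31, n5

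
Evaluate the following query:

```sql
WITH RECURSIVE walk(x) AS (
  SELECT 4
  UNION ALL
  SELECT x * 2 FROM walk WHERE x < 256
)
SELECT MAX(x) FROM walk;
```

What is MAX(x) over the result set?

256

Base: x=4.
Iteration 1: 4 < 256 holds -> x = 4 * 2 = 8.
Iteration 2: 8 < 256 holds -> x = 8 * 2 = 16.
Iteration 3: 16 < 256 holds -> x = 16 * 2 = 32.
Iteration 4: 32 < 256 holds -> x = 32 * 2 = 64.
Iteration 5: 64 < 256 holds -> x = 64 * 2 = 128.
Iteration 6: 128 < 256 holds -> x = 128 * 2 = 256.
Iteration 7: 256 < 256 fails; recursion stops.
x values: 4, 8, 16, 32, 64, 128, 256; the maximum is 256.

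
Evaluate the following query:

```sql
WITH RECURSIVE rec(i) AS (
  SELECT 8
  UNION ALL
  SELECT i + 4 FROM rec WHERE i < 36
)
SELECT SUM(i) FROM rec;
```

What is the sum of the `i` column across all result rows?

Base: i=8.
Iteration 1: 8 < 36 holds -> i = 8 + 4 = 12.
Iteration 2: 12 < 36 holds -> i = 12 + 4 = 16.
Iteration 3: 16 < 36 holds -> i = 16 + 4 = 20.
Iteration 4: 20 < 36 holds -> i = 20 + 4 = 24.
Iteration 5: 24 < 36 holds -> i = 24 + 4 = 28.
Iteration 6: 28 < 36 holds -> i = 28 + 4 = 32.
Iteration 7: 32 < 36 holds -> i = 32 + 4 = 36.
Iteration 8: 36 < 36 fails; recursion stops.
SUM(i) = 8 + 12 + 16 + 20 + 24 + 28 + 32 + 36 = 176.

176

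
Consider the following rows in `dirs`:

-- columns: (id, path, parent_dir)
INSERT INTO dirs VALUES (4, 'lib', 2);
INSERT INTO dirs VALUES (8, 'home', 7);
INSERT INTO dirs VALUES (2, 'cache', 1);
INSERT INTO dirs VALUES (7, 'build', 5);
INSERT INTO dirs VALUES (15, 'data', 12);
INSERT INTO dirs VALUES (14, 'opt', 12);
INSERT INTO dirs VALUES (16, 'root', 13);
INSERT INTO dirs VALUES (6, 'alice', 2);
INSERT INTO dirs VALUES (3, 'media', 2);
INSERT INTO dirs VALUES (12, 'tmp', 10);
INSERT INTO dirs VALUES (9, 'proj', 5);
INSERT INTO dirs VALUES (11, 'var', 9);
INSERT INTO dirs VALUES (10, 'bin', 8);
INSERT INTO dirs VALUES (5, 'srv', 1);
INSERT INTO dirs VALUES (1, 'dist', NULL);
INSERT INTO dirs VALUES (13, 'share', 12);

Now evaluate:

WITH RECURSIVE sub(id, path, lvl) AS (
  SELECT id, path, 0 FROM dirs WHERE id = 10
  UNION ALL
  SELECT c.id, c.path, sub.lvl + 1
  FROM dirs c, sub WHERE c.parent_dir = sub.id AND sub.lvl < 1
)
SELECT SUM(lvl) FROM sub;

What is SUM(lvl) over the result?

Base: id=10 (bin) at lvl 0.
Iteration 1: rows with parent_dir in {10} -> tmp (id 12, lvl 1).
Iteration 2: lvl < 1 fails for all current rows; recursion stops.
SUM(lvl) = 0 + 1 = 1.

1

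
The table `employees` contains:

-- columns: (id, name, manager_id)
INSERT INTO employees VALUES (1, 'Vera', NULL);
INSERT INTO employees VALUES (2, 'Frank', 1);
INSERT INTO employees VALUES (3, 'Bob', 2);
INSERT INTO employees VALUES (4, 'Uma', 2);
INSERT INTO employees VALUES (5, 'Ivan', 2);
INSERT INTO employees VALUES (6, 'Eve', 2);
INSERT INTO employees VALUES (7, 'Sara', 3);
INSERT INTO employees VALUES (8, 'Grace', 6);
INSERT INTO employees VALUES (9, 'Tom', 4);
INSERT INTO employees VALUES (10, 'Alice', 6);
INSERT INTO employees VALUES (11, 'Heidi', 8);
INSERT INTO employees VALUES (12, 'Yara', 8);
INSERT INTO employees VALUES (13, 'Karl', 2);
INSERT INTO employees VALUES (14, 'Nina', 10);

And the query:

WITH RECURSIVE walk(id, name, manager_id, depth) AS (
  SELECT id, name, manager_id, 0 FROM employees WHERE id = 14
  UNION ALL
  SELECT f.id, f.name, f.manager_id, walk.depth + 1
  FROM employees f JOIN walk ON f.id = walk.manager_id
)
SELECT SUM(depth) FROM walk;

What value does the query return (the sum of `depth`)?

10

Base: id=14 (Nina), manager_id=10, depth 0.
Iteration 1: join on id=10 -> Alice (id 10, manager_id=6, depth 1).
Iteration 2: join on id=6 -> Eve (id 6, manager_id=2, depth 2).
Iteration 3: join on id=2 -> Frank (id 2, manager_id=1, depth 3).
Iteration 4: join on id=1 -> Vera (id 1, manager_id=NULL, depth 4).
Iteration 5: manager_id is NULL; no match; recursion stops.
SUM(depth) = 0 + 1 + 2 + 3 + 4 = 10.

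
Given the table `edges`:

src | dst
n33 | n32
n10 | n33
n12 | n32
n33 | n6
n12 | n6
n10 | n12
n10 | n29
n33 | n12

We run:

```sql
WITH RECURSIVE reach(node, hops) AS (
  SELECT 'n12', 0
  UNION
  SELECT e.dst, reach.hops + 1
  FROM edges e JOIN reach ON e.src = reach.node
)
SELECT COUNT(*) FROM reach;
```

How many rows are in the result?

3

Base: (n12, hops=0).
Iteration 1: edges from {n12} -> (n32, hops=1), (n6, hops=1).
Iteration 2: no outgoing edges from {n32,n6}; recursion stops.
Total rows emitted: 3.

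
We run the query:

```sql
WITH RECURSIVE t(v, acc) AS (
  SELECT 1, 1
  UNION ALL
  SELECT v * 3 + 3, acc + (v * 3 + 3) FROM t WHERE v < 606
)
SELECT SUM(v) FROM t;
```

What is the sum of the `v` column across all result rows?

901

Base: v=1, acc=1.
Iteration 1: 1 < 606 holds -> v = 1 * 3 + 3 = 6, acc = 1 + 6 = 7.
Iteration 2: 6 < 606 holds -> v = 6 * 3 + 3 = 21, acc = 7 + 21 = 28.
Iteration 3: 21 < 606 holds -> v = 21 * 3 + 3 = 66, acc = 28 + 66 = 94.
Iteration 4: 66 < 606 holds -> v = 66 * 3 + 3 = 201, acc = 94 + 201 = 295.
Iteration 5: 201 < 606 holds -> v = 201 * 3 + 3 = 606, acc = 295 + 606 = 901.
Iteration 6: 606 < 606 fails; recursion stops.
SUM(v) = 1 + 6 + 21 + 66 + 201 + 606 = 901.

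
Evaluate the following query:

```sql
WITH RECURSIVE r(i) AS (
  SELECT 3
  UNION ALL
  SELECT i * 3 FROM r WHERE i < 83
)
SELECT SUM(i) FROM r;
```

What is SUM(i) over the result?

363

Base: i=3.
Iteration 1: 3 < 83 holds -> i = 3 * 3 = 9.
Iteration 2: 9 < 83 holds -> i = 9 * 3 = 27.
Iteration 3: 27 < 83 holds -> i = 27 * 3 = 81.
Iteration 4: 81 < 83 holds -> i = 81 * 3 = 243.
Iteration 5: 243 < 83 fails; recursion stops.
SUM(i) = 3 + 9 + 27 + 81 + 243 = 363.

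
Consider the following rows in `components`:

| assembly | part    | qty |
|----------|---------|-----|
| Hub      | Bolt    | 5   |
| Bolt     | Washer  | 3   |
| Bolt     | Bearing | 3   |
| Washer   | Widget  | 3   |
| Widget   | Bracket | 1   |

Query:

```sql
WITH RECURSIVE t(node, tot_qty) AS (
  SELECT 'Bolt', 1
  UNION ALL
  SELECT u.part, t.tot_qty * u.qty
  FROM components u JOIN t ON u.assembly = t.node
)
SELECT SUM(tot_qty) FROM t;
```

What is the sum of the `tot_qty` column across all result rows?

25

Base: (Bolt, tot_qty=1).
Iteration 1: components of {Bolt} -> Bearing = 1*3 = 3, Washer = 1*3 = 3.
Iteration 2: components of {Bearing,Washer} -> Widget = 3*3 = 9.
Iteration 3: components of {Widget} -> Bracket = 9*1 = 9.
Iteration 4: no further components; recursion stops.
SUM(tot_qty) = 1 + 3 + 3 + 9 + 9 = 25.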